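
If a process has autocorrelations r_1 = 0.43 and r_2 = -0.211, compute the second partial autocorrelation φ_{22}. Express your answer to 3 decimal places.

φ_{22} = (r_2 − r_1²) / (1 − r_1²)
r_1² = (0.43)² = 0.1849
Numerator = -0.211 − 0.1849 = -0.3959; denominator = 1 − 0.1849 = 0.8151
φ_{22} = -0.3959 / 0.8151 = -0.486

-0.486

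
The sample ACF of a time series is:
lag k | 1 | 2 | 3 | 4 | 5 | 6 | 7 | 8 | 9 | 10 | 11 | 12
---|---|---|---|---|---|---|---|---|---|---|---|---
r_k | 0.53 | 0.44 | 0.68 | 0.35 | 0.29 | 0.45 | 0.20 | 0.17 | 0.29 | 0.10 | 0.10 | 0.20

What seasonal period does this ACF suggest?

3

The largest autocorrelation is r_3 = 0.68; the remaining lags stay at or below 0.53. The elevated value at lag 1 (0.53), dropping to 0.44 at lag 2, reflects decaying short-term dependence rather than seasonality.
The dominant spike at lag 3 indicates a seasonal period of 3.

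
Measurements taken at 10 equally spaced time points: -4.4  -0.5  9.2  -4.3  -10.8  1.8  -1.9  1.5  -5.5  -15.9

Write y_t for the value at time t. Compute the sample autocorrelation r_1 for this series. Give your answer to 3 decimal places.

0.037

Mean ȳ = (-4.4 − 0.5 + 9.2 − 4.3 − 10.8 + 1.8 − 1.9 + 1.5 − 5.5 − 15.9)/10 = -3.0800
Numerator Σ_{t=1}^{9}(y_t−ȳ)(y_{t+1}−ȳ) = 16.1436
Denominator Σ(y_t−ȳ)² = 436.6760
r_1 = 16.1436 / 436.6760 = 0.037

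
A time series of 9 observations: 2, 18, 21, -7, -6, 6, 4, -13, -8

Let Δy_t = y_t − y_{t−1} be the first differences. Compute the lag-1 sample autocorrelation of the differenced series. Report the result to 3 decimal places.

-0.112

First differences Δy: 16, 3, -28, 1, 12, -2, -17, 5
Mean of differences = -1.2500
Numerator Σ(Δy_t−Δȳ)(Δy_{t+1}−Δȳ) = -167.3125
Denominator Σ(Δy_t−Δȳ)² = 1499.5000
r_1(Δy) = -167.3125 / 1499.5000 = -0.112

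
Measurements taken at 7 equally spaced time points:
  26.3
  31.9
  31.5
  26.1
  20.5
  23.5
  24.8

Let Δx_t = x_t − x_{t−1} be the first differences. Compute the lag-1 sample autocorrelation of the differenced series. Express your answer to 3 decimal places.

0.148

First differences Δx: 5.6, -0.4, -5.4, -5.6, 3.0, 1.3
Mean of differences = -0.2500
Numerator Σ(Δx_t−Δx̄)(Δx_{t+1}−Δx̄) = 15.0975
Denominator Σ(Δx_t−Δx̄)² = 102.3550
r_1(Δx) = 15.0975 / 102.3550 = 0.148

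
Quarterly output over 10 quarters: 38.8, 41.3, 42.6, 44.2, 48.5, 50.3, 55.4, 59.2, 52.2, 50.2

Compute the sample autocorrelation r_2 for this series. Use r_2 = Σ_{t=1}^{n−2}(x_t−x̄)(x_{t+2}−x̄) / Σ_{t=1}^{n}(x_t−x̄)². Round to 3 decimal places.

0.382

Mean x̄ = (38.8 + 41.3 + 42.6 + 44.2 + 48.5 + 50.3 + 55.4 + 59.2 + 52.2 + 50.2)/10 = 48.2700
Numerator Σ_{t=1}^{8}(x_t−x̄)(x_{t+2}−x̄) = 145.4402
Denominator Σ(x_t−x̄)² = 380.6210
r_2 = 145.4402 / 380.6210 = 0.382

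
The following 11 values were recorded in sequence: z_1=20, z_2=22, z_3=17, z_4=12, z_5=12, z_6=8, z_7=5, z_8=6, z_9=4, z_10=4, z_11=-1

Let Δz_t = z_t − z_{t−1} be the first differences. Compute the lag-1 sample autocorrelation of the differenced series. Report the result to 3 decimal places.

-0.311

First differences Δz: 2, -5, -5, 0, -4, -3, 1, -2, 0, -5
Mean of differences = -2.1000
Numerator Σ(Δz_t−Δz̄)(Δz_{t+1}−Δz̄) = -20.2100
Denominator Σ(Δz_t−Δz̄)² = 64.9000
r_1(Δz) = -20.2100 / 64.9000 = -0.311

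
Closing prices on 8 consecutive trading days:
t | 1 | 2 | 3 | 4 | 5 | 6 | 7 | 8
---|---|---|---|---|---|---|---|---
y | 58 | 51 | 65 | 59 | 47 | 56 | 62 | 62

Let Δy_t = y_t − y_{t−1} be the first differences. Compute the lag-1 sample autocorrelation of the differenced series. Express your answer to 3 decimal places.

First differences Δy: -7, 14, -6, -12, 9, 6, 0
Mean of differences = 0.5714
Numerator Σ(Δy_t−Δȳ)(Δy_{t+1}−Δȳ) = -170.6122
Denominator Σ(Δy_t−Δȳ)² = 539.7143
r_1(Δy) = -170.6122 / 539.7143 = -0.316

-0.316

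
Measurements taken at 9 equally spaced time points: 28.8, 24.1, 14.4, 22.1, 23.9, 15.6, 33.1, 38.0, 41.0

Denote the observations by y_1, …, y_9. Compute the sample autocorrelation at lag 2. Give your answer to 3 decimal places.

Mean ȳ = (28.8 + 24.1 + 14.4 + 22.1 + 23.9 + 15.6 + 33.1 + 38.0 + 41.0)/9 = 26.7778
Σ(y_t−ȳ)(y_{t+2}−ȳ) = (-25.0306) + (12.5260) + (35.6205) + (52.2872) + (-18.1940) + (-125.4395) + (89.9160) = 21.6857
Denominator Σ(y_t−ȳ)² = 687.7556
r_2 = 21.6857 / 687.7556 = 0.032

0.032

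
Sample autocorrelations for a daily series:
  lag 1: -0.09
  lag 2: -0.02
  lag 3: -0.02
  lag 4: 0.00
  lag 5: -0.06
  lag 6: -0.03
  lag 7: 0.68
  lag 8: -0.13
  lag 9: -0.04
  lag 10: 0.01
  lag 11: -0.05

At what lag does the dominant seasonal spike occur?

The largest autocorrelation is r_7 = 0.68; the remaining lags stay at or below 0.01.
The dominant spike at lag 7 indicates a seasonal period of 7.

7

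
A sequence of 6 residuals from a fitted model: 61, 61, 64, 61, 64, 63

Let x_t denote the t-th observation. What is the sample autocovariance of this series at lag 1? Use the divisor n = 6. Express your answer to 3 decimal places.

Mean x̄ = (61 + 61 + 64 + 61 + 64 + 63)/6 = 62.3333
Deviations: -1.3333, -1.3333, 1.6667, -1.3333, 1.6667, 0.6667
Σ_{t=1}^{5}(x_t−x̄)(x_{t+1}−x̄) = -3.7778
γ_1 = -3.7778 / 6 = -0.630

-0.630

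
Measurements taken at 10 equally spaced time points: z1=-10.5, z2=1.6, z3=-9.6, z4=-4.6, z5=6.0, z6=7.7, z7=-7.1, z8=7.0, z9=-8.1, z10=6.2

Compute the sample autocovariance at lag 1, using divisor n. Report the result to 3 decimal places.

Mean z̄ = (-10.5 + 1.6 − 9.6 − 4.6 + 6.0 + 7.7 − 7.1 + 7.0 − 8.1 + 6.2)/10 = -1.1400
Σ_{t=1}^{9}(z_t−z̄)(z_{t+1}−z̄) = -190.0836
γ_1 = -190.0836 / 10 = -19.008

-19.008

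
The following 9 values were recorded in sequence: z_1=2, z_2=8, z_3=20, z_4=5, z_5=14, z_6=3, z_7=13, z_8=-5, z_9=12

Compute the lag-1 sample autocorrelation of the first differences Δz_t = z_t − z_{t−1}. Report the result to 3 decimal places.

-0.706

First differences Δz: 6, 12, -15, 9, -11, 10, -18, 17
Mean of differences = 1.2500
Numerator Σ(Δz_t−Δz̄)(Δz_{t+1}−Δz̄) = -923.3125
Denominator Σ(Δz_t−Δz̄)² = 1307.5000
r_1(Δz) = -923.3125 / 1307.5000 = -0.706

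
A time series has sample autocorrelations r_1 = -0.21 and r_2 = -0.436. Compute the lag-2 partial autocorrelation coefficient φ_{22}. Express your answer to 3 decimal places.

-0.502

φ_{22} = (r_2 − r_1²) / (1 − r_1²)
r_1² = (-0.21)² = 0.0441
Numerator = -0.436 − 0.0441 = -0.4801; denominator = 1 − 0.0441 = 0.9559
φ_{22} = -0.4801 / 0.9559 = -0.502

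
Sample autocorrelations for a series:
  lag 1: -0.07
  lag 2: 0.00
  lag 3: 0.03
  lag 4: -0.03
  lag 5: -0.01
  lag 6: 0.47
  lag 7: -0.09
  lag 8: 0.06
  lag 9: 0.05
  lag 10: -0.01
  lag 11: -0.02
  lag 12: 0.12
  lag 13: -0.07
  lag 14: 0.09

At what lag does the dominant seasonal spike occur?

6

The largest autocorrelation is r_6 = 0.47; the remaining lags stay at or below 0.12.
The dominant spike at lag 6 indicates a seasonal period of 6.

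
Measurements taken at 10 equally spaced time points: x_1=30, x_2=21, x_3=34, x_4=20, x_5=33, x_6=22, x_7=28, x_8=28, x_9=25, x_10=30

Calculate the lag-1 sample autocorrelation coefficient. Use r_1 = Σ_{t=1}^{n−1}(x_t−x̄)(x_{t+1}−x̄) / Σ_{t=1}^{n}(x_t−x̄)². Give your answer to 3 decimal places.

-0.879

Mean x̄ = (30 + 21 + 34 + 20 + 33 + 22 + 28 + 28 + 25 + 30)/10 = 27.1000
Numerator Σ_{t=1}^{9}(x_t−x̄)(x_{t+1}−x̄) = -192.5100
Denominator Σ(x_t−x̄)² = 218.9000
r_1 = -192.5100 / 218.9000 = -0.879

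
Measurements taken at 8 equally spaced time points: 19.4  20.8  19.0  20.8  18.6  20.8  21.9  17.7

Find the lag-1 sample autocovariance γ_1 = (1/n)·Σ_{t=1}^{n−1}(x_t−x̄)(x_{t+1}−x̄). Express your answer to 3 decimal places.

Mean x̄ = (19.4 + 20.8 + 19.0 + 20.8 + 18.6 + 20.8 + 21.9 + 17.7)/8 = 19.8750
Deviations: -0.4750, 0.9250, -0.8750, 0.9250, -1.2750, 0.9250, 2.0250, -2.1750
Σ_{t=1}^{7}(x_t−x̄)(x_{t+1}−x̄) = -6.9481
γ_1 = -6.9481 / 8 = -0.869

-0.869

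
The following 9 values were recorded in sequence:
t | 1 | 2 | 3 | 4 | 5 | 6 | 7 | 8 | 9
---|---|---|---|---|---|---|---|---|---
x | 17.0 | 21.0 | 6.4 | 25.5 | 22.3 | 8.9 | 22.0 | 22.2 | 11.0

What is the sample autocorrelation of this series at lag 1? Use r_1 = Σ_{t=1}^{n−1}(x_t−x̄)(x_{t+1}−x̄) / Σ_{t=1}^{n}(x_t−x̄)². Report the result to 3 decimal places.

-0.471

Mean x̄ = (17.0 + 21.0 + 6.4 + 25.5 + 22.3 + 8.9 + 22.0 + 22.2 + 11.0)/9 = 17.3667
Numerator Σ_{t=1}^{8}(x_t−x̄)(x_{t+1}−x̄) = -179.6244
Denominator Σ(x_t−x̄)² = 381.1400
r_1 = -179.6244 / 381.1400 = -0.471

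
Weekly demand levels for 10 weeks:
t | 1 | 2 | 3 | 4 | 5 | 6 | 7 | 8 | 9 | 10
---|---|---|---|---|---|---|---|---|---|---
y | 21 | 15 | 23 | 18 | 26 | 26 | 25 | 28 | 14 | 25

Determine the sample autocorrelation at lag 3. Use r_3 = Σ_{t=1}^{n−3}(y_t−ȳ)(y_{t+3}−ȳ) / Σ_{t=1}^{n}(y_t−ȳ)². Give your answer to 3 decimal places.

-0.146

Mean ȳ = (21 + 15 + 23 + 18 + 26 + 26 + 25 + 28 + 14 + 25)/10 = 22.1000
Σ(y_t−ȳ)(y_{t+3}−ȳ) = (4.5100) + (-27.6900) + (3.5100) + (-11.8900) + (23.0100) + (-31.5900) + (8.4100) = -31.7300
Denominator Σ(y_t−ȳ)² = 216.9000
r_3 = -31.7300 / 216.9000 = -0.146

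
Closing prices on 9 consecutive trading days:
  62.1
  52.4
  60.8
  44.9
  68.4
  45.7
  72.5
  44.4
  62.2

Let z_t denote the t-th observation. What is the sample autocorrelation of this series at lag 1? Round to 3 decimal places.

-0.885

Mean z̄ = (62.1 + 52.4 + 60.8 + 44.9 + 68.4 + 45.7 + 72.5 + 44.4 + 62.2)/9 = 57.0444
Numerator Σ_{t=1}^{8}(z_t−z̄)(z_{t+1}−z̄) = -789.2120
Denominator Σ(z_t−z̄)² = 891.7022
r_1 = -789.2120 / 891.7022 = -0.885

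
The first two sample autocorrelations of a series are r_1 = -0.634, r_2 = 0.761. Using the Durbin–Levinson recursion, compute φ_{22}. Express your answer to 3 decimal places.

0.600

φ_{22} = (r_2 − r_1²) / (1 − r_1²)
r_1² = (-0.634)² = 0.401956
Numerator = 0.761 − 0.4020 = 0.3590; denominator = 1 − 0.4020 = 0.5980
φ_{22} = 0.3590 / 0.5980 = 0.600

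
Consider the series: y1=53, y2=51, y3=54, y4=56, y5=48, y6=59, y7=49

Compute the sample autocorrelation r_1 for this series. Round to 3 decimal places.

-0.744

Mean ȳ = (53 + 51 + 54 + 56 + 48 + 59 + 49)/7 = 52.8571
Deviations from mean: 0.1429, -1.8571, 1.1429, 3.1429, -4.8571, 6.1429, -3.8571
Numerator Σ_{t=1}^{6}(y_t−ȳ)(y_{t+1}−ȳ) = -67.5918
Denominator Σ(y_t−ȳ)² = 90.8571
r_1 = -67.5918 / 90.8571 = -0.744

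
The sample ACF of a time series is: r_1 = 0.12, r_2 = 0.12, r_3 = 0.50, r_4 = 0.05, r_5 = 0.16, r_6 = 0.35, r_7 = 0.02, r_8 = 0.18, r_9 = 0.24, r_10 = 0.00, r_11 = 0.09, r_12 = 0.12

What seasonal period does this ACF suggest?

The largest autocorrelation is r_3 = 0.50, with weaker echoes at lags 6 (0.35) and 9 (0.24); the remaining lags stay at or below 0.18.
The dominant spike at lag 3 indicates a seasonal period of 3.

3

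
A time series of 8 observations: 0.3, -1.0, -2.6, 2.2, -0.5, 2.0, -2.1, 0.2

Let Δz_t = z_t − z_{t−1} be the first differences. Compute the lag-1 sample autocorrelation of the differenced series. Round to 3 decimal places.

First differences Δz: -1.3, -1.6, 4.8, -2.7, 2.5, -4.1, 2.3
Mean of differences = -0.0143
Numerator Σ(Δz_t−Δz̄)(Δz_{t+1}−Δz̄) = -45.0059
Denominator Σ(Δz_t−Δz̄)² = 62.9286
r_1(Δz) = -45.0059 / 62.9286 = -0.715

-0.715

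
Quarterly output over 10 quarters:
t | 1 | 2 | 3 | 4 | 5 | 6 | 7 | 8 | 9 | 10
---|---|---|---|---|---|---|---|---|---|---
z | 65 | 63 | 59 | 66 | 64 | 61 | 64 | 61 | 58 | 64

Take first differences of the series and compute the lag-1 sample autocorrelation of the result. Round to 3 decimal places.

First differences Δz: -2, -4, 7, -2, -3, 3, -3, -3, 6
Mean of differences = -0.1111
Numerator Σ(Δz_t−Δz̄)(Δz_{t+1}−Δz̄) = -55.5679
Denominator Σ(Δz_t−Δz̄)² = 144.8889
r_1(Δz) = -55.5679 / 144.8889 = -0.384

-0.384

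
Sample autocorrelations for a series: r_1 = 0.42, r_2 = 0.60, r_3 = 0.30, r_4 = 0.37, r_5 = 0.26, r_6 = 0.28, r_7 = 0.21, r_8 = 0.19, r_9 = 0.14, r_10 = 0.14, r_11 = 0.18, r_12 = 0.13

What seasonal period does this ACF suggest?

The largest autocorrelation is r_2 = 0.60; the remaining lags stay at or below 0.42.
The dominant spike at lag 2 indicates a seasonal period of 2.

2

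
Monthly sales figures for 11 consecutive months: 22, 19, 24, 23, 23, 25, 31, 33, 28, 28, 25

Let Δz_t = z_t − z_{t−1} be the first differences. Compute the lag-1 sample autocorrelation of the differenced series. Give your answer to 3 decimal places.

First differences Δz: -3, 5, -1, 0, 2, 6, 2, -5, 0, -3
Mean of differences = 0.3000
Numerator Σ(Δz_t−Δz̄)(Δz_{t+1}−Δz̄) = -8.7900
Denominator Σ(Δz_t−Δz̄)² = 112.1000
r_1(Δz) = -8.7900 / 112.1000 = -0.078

-0.078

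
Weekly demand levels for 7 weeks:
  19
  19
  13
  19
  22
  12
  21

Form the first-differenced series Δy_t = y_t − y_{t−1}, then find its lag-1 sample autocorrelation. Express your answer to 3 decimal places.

First differences Δy: 0, -6, 6, 3, -10, 9
Mean of differences = 0.3333
Numerator Σ(Δy_t−Δȳ)(Δy_{t+1}−Δȳ) = -135.7778
Denominator Σ(Δy_t−Δȳ)² = 261.3333
r_1(Δy) = -135.7778 / 261.3333 = -0.520

-0.520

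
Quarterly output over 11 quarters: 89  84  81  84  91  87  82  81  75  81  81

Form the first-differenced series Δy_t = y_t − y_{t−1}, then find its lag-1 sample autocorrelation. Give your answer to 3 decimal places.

-0.045

First differences Δy: -5, -3, 3, 7, -4, -5, -1, -6, 6, 0
Mean of differences = -0.8000
Numerator Σ(Δy_t−Δȳ)(Δy_{t+1}−Δȳ) = -9.0400
Denominator Σ(Δy_t−Δȳ)² = 199.6000
r_1(Δy) = -9.0400 / 199.6000 = -0.045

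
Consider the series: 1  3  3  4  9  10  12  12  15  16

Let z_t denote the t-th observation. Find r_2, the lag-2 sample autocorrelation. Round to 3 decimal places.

0.429

Mean z̄ = (1 + 3 + 3 + 4 + 9 + 10 + 12 + 12 + 15 + 16)/10 = 8.5000
Numerator Σ_{t=1}^{8}(z_t−z̄)(z_{t+2}−z̄) = 112.5000
Denominator Σ(z_t−z̄)² = 262.5000
r_2 = 112.5000 / 262.5000 = 0.429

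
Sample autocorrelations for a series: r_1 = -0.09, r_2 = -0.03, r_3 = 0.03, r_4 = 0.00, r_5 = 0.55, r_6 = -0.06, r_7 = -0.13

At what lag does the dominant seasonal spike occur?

5

The largest autocorrelation is r_5 = 0.55; the remaining lags stay at or below 0.03.
The dominant spike at lag 5 indicates a seasonal period of 5.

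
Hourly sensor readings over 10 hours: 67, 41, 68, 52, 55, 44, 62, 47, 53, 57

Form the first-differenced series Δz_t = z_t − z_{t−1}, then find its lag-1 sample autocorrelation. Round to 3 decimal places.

-0.730

First differences Δz: -26, 27, -16, 3, -11, 18, -15, 6, 4
Mean of differences = -1.1111
Numerator Σ(Δz_t−Δz̄)(Δz_{t+1}−Δz̄) = -1736.9012
Denominator Σ(Δz_t−Δz̄)² = 2380.8889
r_1(Δz) = -1736.9012 / 2380.8889 = -0.730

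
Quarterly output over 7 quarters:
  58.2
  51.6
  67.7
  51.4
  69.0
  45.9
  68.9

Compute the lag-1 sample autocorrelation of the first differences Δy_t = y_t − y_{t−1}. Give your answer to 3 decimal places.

First differences Δy: -6.6, 16.1, -16.3, 17.6, -23.1, 23.0
Mean of differences = 1.7833
Numerator Σ(Δy_t−Δȳ)(Δy_{t+1}−Δȳ) = -1586.4453
Denominator Σ(Δy_t−Δȳ)² = 1921.7483
r_1(Δy) = -1586.4453 / 1921.7483 = -0.826

-0.826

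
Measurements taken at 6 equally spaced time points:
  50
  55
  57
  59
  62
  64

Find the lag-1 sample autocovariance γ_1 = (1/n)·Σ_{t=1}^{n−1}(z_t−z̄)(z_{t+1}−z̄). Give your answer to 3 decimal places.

Mean z̄ = (50 + 55 + 57 + 59 + 62 + 64)/6 = 57.8333
Σ_{t=1}^{5}(z_t−z̄)(z_{t+1}−z̄) = 54.1389
γ_1 = 54.1389 / 6 = 9.023

9.023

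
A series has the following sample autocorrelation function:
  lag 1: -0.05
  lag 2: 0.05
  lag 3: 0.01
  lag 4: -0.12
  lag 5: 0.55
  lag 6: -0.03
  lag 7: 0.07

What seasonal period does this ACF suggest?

The largest autocorrelation is r_5 = 0.55; the remaining lags stay at or below 0.07.
The dominant spike at lag 5 indicates a seasonal period of 5.

5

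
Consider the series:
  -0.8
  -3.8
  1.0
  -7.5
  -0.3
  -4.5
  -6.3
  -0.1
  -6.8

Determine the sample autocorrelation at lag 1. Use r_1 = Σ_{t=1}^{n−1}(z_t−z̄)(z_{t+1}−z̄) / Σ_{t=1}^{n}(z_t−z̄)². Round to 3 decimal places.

Mean z̄ = (-0.8 − 3.8 + 1.0 − 7.5 − 0.3 − 4.5 − 6.3 − 0.1 − 6.8)/9 = -3.2333
Numerator Σ_{t=1}^{8}(z_t−z̄)(z_{t+1}−z̄) = -54.9711
Denominator Σ(z_t−z̄)² = 84.5200
r_1 = -54.9711 / 84.5200 = -0.650

-0.650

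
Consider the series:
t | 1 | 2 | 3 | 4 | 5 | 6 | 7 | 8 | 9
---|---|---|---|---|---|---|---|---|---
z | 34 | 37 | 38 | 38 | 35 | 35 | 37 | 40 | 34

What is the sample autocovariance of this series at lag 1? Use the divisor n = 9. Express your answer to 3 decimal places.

-0.639

Mean z̄ = (34 + 37 + 38 + 38 + 35 + 35 + 37 + 40 + 34)/9 = 36.4444
Σ_{t=1}^{8}(z_t−z̄)(z_{t+1}−z̄) = -5.7531
γ_1 = -5.7531 / 9 = -0.639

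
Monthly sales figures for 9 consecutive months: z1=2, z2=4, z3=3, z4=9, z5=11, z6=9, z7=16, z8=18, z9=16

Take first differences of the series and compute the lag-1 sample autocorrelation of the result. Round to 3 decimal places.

First differences Δz: 2, -1, 6, 2, -2, 7, 2, -2
Mean of differences = 1.7500
Numerator Σ(Δz_t−Δz̄)(Δz_{t+1}−Δz̄) = -31.5625
Denominator Σ(Δz_t−Δz̄)² = 81.5000
r_1(Δz) = -31.5625 / 81.5000 = -0.387

-0.387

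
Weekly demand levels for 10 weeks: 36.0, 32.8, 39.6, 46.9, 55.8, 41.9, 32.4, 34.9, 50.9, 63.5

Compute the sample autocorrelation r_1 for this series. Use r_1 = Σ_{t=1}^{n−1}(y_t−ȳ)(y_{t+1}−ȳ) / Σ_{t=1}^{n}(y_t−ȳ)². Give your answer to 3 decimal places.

0.327

Mean ȳ = (36.0 + 32.8 + 39.6 + 46.9 + 55.8 + 41.9 + 32.4 + 34.9 + 50.9 + 63.5)/10 = 43.4700
Numerator Σ_{t=1}^{9}(y_t−ȳ)(y_{t+1}−ȳ) = 328.0551
Denominator Σ(y_t−ȳ)² = 1003.2810
r_1 = 328.0551 / 1003.2810 = 0.327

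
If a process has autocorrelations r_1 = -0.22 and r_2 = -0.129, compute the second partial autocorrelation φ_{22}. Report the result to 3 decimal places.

-0.186

φ_{22} = (r_2 − r_1²) / (1 − r_1²)
r_1² = (-0.22)² = 0.0484
Numerator = -0.129 − 0.0484 = -0.1774; denominator = 1 − 0.0484 = 0.9516
φ_{22} = -0.1774 / 0.9516 = -0.186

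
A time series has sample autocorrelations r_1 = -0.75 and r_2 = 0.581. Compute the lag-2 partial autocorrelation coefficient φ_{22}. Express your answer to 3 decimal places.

0.042

φ_{22} = (r_2 − r_1²) / (1 − r_1²)
r_1² = (-0.75)² = 0.5625
Numerator = 0.581 − 0.5625 = 0.0185; denominator = 1 − 0.5625 = 0.4375
φ_{22} = 0.0185 / 0.4375 = 0.042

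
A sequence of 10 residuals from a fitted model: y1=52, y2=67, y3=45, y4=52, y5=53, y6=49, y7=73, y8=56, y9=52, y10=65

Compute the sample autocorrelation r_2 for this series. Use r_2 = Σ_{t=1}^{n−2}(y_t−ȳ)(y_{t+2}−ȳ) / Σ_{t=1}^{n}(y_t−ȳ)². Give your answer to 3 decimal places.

Mean ȳ = (52 + 67 + 45 + 52 + 53 + 49 + 73 + 56 + 52 + 65)/10 = 56.4000
Numerator Σ_{t=1}^{8}(y_t−ȳ)(y_{t+2}−ȳ) = -55.1200
Denominator Σ(y_t−ȳ)² = 716.4000
r_2 = -55.1200 / 716.4000 = -0.077

-0.077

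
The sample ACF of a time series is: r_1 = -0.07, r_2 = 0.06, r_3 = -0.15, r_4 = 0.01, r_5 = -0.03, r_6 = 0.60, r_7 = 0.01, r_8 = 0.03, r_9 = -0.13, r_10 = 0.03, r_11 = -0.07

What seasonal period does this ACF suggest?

6

The largest autocorrelation is r_6 = 0.60; the remaining lags stay at or below 0.06.
The dominant spike at lag 6 indicates a seasonal period of 6.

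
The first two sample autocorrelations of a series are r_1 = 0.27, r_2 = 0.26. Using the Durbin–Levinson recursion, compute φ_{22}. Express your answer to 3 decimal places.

φ_{22} = (r_2 − r_1²) / (1 − r_1²)
r_1² = (0.27)² = 0.0729
Numerator = 0.26 − 0.0729 = 0.1871; denominator = 1 − 0.0729 = 0.9271
φ_{22} = 0.1871 / 0.9271 = 0.202

0.202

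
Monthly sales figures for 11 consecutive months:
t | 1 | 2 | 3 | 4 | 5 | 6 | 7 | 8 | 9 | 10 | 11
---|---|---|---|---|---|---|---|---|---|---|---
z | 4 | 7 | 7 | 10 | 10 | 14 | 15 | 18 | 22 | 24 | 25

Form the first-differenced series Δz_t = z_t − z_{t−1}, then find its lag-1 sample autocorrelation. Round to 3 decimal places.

First differences Δz: 3, 0, 3, 0, 4, 1, 3, 4, 2, 1
Mean of differences = 2.1000
Numerator Σ(Δz_t−Δz̄)(Δz_{t+1}−Δz̄) = -11.1100
Denominator Σ(Δz_t−Δz̄)² = 20.9000
r_1(Δz) = -11.1100 / 20.9000 = -0.532

-0.532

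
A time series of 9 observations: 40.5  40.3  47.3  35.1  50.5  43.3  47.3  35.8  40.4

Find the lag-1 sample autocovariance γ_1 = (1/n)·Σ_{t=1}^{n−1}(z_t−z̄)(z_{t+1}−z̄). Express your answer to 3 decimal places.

Mean z̄ = (40.5 + 40.3 + 47.3 + 35.1 + 50.5 + 43.3 + 47.3 + 35.8 + 40.4)/9 = 42.2778
Σ_{t=1}^{8}(z_t−z̄)(z_{t+1}−z̄) = -108.3127
γ_1 = -108.3127 / 9 = -12.035

-12.035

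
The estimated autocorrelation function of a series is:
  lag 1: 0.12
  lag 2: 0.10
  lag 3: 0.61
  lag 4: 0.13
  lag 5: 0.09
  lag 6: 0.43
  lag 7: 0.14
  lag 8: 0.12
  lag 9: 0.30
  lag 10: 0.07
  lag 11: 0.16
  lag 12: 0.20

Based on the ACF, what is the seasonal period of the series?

The largest autocorrelation is r_3 = 0.61, with weaker echoes at lags 6 (0.43), 9 (0.30) and 12 (0.20); the remaining lags stay at or below 0.16.
The dominant spike at lag 3 indicates a seasonal period of 3.

3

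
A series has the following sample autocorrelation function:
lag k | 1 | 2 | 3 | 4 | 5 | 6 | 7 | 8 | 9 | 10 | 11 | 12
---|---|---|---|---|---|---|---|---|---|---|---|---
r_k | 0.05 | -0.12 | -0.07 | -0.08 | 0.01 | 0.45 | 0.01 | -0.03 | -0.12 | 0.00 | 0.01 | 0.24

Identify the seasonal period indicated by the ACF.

The largest autocorrelation is r_6 = 0.45, with a weaker echo at lag 12 (0.24); the remaining lags stay at or below 0.05.
The dominant spike at lag 6 indicates a seasonal period of 6.

6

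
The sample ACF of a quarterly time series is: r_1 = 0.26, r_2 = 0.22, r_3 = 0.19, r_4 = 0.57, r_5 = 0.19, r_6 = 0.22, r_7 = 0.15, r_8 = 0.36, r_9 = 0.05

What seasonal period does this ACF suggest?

4

The largest autocorrelation is r_4 = 0.57, with a weaker echo at lag 8 (0.36); the remaining lags stay at or below 0.26. The elevated value at lag 1 (0.26), dropping to 0.22 at lag 2, reflects decaying short-term dependence rather than seasonality.
The dominant spike at lag 4 indicates a seasonal period of 4.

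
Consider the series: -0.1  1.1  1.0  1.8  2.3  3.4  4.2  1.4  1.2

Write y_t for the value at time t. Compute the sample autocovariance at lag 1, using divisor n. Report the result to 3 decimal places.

0.642

Mean ȳ = (-0.1 + 1.1 + 1.0 + 1.8 + 2.3 + 3.4 + 4.2 + 1.4 + 1.2)/9 = 1.8111
Σ_{t=1}^{8}(y_t−ȳ)(y_{t+1}−ȳ) = 5.7810
γ_1 = 5.7810 / 9 = 0.642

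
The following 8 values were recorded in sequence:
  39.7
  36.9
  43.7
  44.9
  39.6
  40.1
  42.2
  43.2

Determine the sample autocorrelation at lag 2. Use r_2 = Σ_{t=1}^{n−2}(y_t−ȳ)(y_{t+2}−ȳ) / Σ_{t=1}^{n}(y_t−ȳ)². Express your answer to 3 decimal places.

-0.645

Mean ȳ = (39.7 + 36.9 + 43.7 + 44.9 + 39.6 + 40.1 + 42.2 + 43.2)/8 = 41.2875
Deviations from mean: -1.5875, -4.3875, 2.4125, 3.6125, -1.6875, -1.1875, 0.9125, 1.9125
Σ(y_t−ȳ)(y_{t+2}−ȳ) = (-3.8298) + (-15.8498) + (-4.0711) + (-4.2898) + (-1.5398) + (-2.2711) = -31.8516
Denominator Σ(y_t−ȳ)² = 49.3888
r_2 = -31.8516 / 49.3888 = -0.645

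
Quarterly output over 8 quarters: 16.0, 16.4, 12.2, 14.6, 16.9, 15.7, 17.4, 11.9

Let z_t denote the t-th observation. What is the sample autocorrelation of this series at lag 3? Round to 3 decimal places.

Mean z̄ = (16.0 + 16.4 + 12.2 + 14.6 + 16.9 + 15.7 + 17.4 + 11.9)/8 = 15.1375
Deviations from mean: 0.8625, 1.2625, -2.9375, -0.5375, 1.7625, 0.5625, 2.2625, -3.2375
Numerator Σ_{t=1}^{5}(z_t−z̄)(z_{t+3}−z̄) = -6.8130
Denominator Σ(z_t−z̄)² = 30.2788
r_3 = -6.8130 / 30.2788 = -0.225

-0.225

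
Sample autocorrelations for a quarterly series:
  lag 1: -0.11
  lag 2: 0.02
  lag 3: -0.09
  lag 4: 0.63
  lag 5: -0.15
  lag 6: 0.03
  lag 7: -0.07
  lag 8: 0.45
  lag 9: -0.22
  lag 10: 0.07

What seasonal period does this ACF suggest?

4

The largest autocorrelation is r_4 = 0.63, with a weaker echo at lag 8 (0.45); the remaining lags stay at or below 0.07.
The dominant spike at lag 4 indicates a seasonal period of 4.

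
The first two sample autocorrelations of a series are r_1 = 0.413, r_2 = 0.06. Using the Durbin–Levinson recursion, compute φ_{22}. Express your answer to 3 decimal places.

-0.133

φ_{22} = (r_2 − r_1²) / (1 − r_1²)
r_1² = (0.413)² = 0.170569
Numerator = 0.06 − 0.1706 = -0.1106; denominator = 1 − 0.1706 = 0.8294
φ_{22} = -0.1106 / 0.8294 = -0.133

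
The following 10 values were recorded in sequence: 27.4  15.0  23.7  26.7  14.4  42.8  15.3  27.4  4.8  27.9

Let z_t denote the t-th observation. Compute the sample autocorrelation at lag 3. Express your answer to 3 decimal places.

Mean z̄ = (27.4 + 15.0 + 23.7 + 26.7 + 14.4 + 42.8 + 15.3 + 27.4 + 4.8 + 27.9)/10 = 22.5400
Σ(z_t−z̄)(z_{t+3}−z̄) = (20.2176) + (61.3756) + (23.5016) + (-30.1184) + (-39.5604) + (-359.4124) + (-38.8064) = -362.8028
Denominator Σ(z_t−z̄)² = 995.3240
r_3 = -362.8028 / 995.3240 = -0.365

-0.365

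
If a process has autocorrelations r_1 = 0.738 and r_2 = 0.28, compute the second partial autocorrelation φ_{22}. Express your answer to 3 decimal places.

-0.581

φ_{22} = (r_2 − r_1²) / (1 − r_1²)
r_1² = (0.738)² = 0.544644
Numerator = 0.28 − 0.5446 = -0.2646; denominator = 1 − 0.5446 = 0.4554
φ_{22} = -0.2646 / 0.4554 = -0.581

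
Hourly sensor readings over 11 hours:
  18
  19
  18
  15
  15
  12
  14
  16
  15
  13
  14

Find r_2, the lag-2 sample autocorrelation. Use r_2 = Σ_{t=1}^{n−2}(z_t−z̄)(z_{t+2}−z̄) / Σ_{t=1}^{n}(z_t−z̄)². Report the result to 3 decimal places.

0.077

Mean z̄ = (18 + 19 + 18 + 15 + 15 + 12 + 14 + 16 + 15 + 13 + 14)/11 = 15.3636
Numerator Σ_{t=1}^{9}(z_t−z̄)(z_{t+2}−z̄) = 3.7355
Denominator Σ(z_t−z̄)² = 48.5455
r_2 = 3.7355 / 48.5455 = 0.077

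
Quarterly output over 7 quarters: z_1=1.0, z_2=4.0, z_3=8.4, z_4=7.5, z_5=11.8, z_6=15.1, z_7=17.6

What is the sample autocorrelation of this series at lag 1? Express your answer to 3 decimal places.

0.517

Mean z̄ = (1.0 + 4.0 + 8.4 + 7.5 + 11.8 + 15.1 + 17.6)/7 = 9.3429
Deviations from mean: -8.3429, -5.3429, -0.9429, -1.8429, 2.4571, 5.7571, 8.2571
Σ(z_t−z̄)(z_{t+1}−z̄) = (44.5747) + (5.0376) + (1.7376) + (-4.5282) + (14.1461) + (47.5376) = 108.5053
Denominator Σ(z_t−z̄)² = 209.7971
r_1 = 108.5053 / 209.7971 = 0.517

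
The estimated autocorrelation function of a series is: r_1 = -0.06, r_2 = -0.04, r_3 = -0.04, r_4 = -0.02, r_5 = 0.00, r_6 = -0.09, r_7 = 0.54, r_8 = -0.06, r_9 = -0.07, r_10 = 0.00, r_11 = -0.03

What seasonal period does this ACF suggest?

The largest autocorrelation is r_7 = 0.54; the remaining lags stay at or below 0.00.
The dominant spike at lag 7 indicates a seasonal period of 7.

7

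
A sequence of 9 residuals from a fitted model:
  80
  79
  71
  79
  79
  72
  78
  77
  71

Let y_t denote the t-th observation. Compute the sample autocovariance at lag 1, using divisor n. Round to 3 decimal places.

Mean ȳ = (80 + 79 + 71 + 79 + 79 + 72 + 78 + 77 + 71)/9 = 76.2222
Σ_{t=1}^{8}(y_t−ȳ)(y_{t+1}−ȳ) = -32.7160
γ_1 = -32.7160 / 9 = -3.635

-3.635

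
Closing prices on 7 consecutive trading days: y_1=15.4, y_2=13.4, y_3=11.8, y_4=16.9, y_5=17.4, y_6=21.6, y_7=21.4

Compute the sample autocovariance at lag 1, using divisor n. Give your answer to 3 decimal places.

6.629

Mean ȳ = (15.4 + 13.4 + 11.8 + 16.9 + 17.4 + 21.6 + 21.4)/7 = 16.8429
Σ_{t=1}^{6}(y_t−ȳ)(y_{t+1}−ȳ) = 46.4024
γ_1 = 46.4024 / 7 = 6.629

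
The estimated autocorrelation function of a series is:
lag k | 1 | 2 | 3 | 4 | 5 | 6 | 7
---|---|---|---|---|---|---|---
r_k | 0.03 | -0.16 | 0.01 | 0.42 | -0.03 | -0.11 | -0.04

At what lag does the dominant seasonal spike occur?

4

The largest autocorrelation is r_4 = 0.42; the remaining lags stay at or below 0.03.
The dominant spike at lag 4 indicates a seasonal period of 4.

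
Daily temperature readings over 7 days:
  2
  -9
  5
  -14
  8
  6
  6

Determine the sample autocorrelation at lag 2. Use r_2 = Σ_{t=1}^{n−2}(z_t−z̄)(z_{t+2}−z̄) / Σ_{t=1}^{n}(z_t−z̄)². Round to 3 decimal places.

Mean z̄ = (2 − 9 + 5 − 14 + 8 + 6 + 6)/7 = 0.5714
Σ(z_t−z̄)(z_{t+2}−z̄) = (6.3265) + (139.4694) + (32.8980) + (-79.1020) + (40.3265) = 139.9184
Denominator Σ(z_t−z̄)² = 439.7143
r_2 = 139.9184 / 439.7143 = 0.318

0.318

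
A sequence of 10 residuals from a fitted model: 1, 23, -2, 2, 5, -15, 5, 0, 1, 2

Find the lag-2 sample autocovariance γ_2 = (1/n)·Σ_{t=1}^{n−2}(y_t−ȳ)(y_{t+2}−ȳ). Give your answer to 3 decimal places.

Mean ȳ = (1 + 23 − 2 + 2 + 5 − 15 + 5 + 0 + 1 + 2)/10 = 2.2000
Σ_{t=1}^{8}(y_t−ȳ)(y_{t+2}−ȳ) = 35.3200
γ_2 = 35.3200 / 10 = 3.532

3.532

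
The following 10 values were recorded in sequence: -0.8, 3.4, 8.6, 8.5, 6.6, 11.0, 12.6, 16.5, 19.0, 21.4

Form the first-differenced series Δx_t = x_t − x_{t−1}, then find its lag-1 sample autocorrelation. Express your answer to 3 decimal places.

First differences Δx: 4.2, 5.2, -0.1, -1.9, 4.4, 1.6, 3.9, 2.5, 2.4
Mean of differences = 2.4667
Numerator Σ(Δx_t−Δx̄)(Δx_{t+1}−Δx̄) = -2.3844
Denominator Σ(Δx_t−Δx̄)² = 42.6800
r_1(Δx) = -2.3844 / 42.6800 = -0.056

-0.056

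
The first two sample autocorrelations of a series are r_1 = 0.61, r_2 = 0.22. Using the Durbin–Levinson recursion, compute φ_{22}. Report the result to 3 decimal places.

φ_{22} = (r_2 − r_1²) / (1 − r_1²)
r_1² = (0.61)² = 0.3721
Numerator = 0.22 − 0.3721 = -0.1521; denominator = 1 − 0.3721 = 0.6279
φ_{22} = -0.1521 / 0.6279 = -0.242

-0.242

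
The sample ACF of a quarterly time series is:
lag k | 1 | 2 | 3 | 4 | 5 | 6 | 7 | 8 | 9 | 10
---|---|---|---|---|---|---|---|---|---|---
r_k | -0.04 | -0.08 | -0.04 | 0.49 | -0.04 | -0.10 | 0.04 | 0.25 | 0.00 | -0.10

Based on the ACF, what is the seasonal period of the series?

4

The largest autocorrelation is r_4 = 0.49, with a weaker echo at lag 8 (0.25); the remaining lags stay at or below 0.04.
The dominant spike at lag 4 indicates a seasonal period of 4.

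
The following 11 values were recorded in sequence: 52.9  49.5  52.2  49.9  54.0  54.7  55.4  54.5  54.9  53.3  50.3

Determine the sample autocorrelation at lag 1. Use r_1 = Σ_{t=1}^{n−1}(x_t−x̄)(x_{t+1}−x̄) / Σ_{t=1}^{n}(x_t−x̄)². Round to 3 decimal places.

0.325

Mean x̄ = (52.9 + 49.5 + 52.2 + 49.9 + 54.0 + 54.7 + 55.4 + 54.5 + 54.9 + 53.3 + 50.3)/11 = 52.8727
Numerator Σ_{t=1}^{10}(x_t−x̄)(x_{t+1}−x̄) = 14.6820
Denominator Σ(x_t−x̄)² = 45.2218
r_1 = 14.6820 / 45.2218 = 0.325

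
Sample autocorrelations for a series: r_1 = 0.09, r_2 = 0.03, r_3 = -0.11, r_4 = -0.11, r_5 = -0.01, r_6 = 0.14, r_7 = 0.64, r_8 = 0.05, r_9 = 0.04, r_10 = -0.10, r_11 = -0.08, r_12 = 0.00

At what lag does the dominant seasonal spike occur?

The largest autocorrelation is r_7 = 0.64; the remaining lags stay at or below 0.14.
The dominant spike at lag 7 indicates a seasonal period of 7.

7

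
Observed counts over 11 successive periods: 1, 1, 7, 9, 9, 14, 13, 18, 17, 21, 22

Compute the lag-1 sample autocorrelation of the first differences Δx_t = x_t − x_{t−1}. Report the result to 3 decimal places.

-0.761

First differences Δx: 0, 6, 2, 0, 5, -1, 5, -1, 4, 1
Mean of differences = 2.1000
Numerator Σ(Δx_t−Δx̄)(Δx_{t+1}−Δx̄) = -49.4100
Denominator Σ(Δx_t−Δx̄)² = 64.9000
r_1(Δx) = -49.4100 / 64.9000 = -0.761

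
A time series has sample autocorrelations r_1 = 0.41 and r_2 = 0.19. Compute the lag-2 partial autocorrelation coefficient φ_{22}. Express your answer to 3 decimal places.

φ_{22} = (r_2 − r_1²) / (1 − r_1²)
r_1² = (0.41)² = 0.1681
Numerator = 0.19 − 0.1681 = 0.0219; denominator = 1 − 0.1681 = 0.8319
φ_{22} = 0.0219 / 0.8319 = 0.026

0.026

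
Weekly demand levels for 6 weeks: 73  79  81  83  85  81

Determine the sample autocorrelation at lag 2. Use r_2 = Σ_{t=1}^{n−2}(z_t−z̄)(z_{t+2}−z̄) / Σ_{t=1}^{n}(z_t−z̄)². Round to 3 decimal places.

Mean z̄ = (73 + 79 + 81 + 83 + 85 + 81)/6 = 80.3333
Deviations from mean: -7.3333, -1.3333, 0.6667, 2.6667, 4.6667, 0.6667
Σ(z_t−z̄)(z_{t+2}−z̄) = (-4.8889) + (-3.5556) + (3.1111) + (1.7778) = -3.5556
Denominator Σ(z_t−z̄)² = 85.3333
r_2 = -3.5556 / 85.3333 = -0.042

-0.042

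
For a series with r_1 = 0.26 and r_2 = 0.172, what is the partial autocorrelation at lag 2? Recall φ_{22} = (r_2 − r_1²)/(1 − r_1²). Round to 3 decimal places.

0.112

φ_{22} = (r_2 − r_1²) / (1 − r_1²)
r_1² = (0.26)² = 0.0676
Numerator = 0.172 − 0.0676 = 0.1044; denominator = 1 − 0.0676 = 0.9324
φ_{22} = 0.1044 / 0.9324 = 0.112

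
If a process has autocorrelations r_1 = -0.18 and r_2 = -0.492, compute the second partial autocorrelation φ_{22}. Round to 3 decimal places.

φ_{22} = (r_2 − r_1²) / (1 − r_1²)
r_1² = (-0.18)² = 0.0324
Numerator = -0.492 − 0.0324 = -0.5244; denominator = 1 − 0.0324 = 0.9676
φ_{22} = -0.5244 / 0.9676 = -0.542

-0.542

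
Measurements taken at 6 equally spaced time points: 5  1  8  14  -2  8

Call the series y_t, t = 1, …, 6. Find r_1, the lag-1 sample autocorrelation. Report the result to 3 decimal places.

-0.435

Mean ȳ = (5 + 1 + 8 + 14 − 2 + 8)/6 = 5.6667
Deviations from mean: -0.6667, -4.6667, 2.3333, 8.3333, -7.6667, 2.3333
Σ(y_t−ȳ)(y_{t+1}−ȳ) = (3.1111) + (-10.8889) + (19.4444) + (-63.8889) + (-17.8889) = -70.1111
Denominator Σ(y_t−ȳ)² = 161.3333
r_1 = -70.1111 / 161.3333 = -0.435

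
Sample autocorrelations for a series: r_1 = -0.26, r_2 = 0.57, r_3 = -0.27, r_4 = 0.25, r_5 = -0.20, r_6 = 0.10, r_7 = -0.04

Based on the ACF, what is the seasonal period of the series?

2

The largest autocorrelation is r_2 = 0.57, with a weaker echo at lag 4 (0.25); the remaining lags stay at or below 0.10.
The dominant spike at lag 2 indicates a seasonal period of 2.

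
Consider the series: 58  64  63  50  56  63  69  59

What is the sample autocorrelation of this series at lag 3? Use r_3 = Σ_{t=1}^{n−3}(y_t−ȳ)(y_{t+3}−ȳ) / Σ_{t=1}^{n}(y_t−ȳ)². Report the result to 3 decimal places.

-0.296

Mean ȳ = (58 + 64 + 63 + 50 + 56 + 63 + 69 + 59)/8 = 60.2500
Σ(y_t−ȳ)(y_{t+3}−ȳ) = (23.0625) + (-15.9375) + (7.5625) + (-89.6875) + (5.3125) = -69.6875
Denominator Σ(y_t−ȳ)² = 235.5000
r_3 = -69.6875 / 235.5000 = -0.296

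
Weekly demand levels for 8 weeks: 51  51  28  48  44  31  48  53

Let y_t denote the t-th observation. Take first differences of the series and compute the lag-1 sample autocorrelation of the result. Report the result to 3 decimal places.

First differences Δy: 0, -23, 20, -4, -13, 17, 5
Mean of differences = 0.2857
Numerator Σ(Δy_t−Δȳ)(Δy_{t+1}−Δȳ) = -623.2245
Denominator Σ(Δy_t−Δȳ)² = 1427.4286
r_1(Δy) = -623.2245 / 1427.4286 = -0.437

-0.437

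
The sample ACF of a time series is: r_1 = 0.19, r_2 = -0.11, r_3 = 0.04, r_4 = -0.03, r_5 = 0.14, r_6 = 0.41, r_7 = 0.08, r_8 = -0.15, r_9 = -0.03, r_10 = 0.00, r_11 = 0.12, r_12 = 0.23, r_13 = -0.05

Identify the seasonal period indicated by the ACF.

6

The largest autocorrelation is r_6 = 0.41, with a weaker echo at lag 12 (0.23); the remaining lags stay at or below 0.19.
The dominant spike at lag 6 indicates a seasonal period of 6.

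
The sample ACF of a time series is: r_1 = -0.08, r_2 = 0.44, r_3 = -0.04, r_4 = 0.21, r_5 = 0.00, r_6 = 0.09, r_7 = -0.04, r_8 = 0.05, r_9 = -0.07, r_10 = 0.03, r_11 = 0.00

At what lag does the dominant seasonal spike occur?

The largest autocorrelation is r_2 = 0.44, with a weaker echo at lag 4 (0.21); the remaining lags stay at or below 0.09.
The dominant spike at lag 2 indicates a seasonal period of 2.

2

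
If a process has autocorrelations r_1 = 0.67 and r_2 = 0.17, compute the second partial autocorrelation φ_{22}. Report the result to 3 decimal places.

-0.506

φ_{22} = (r_2 − r_1²) / (1 − r_1²)
r_1² = (0.67)² = 0.4489
Numerator = 0.17 − 0.4489 = -0.2789; denominator = 1 − 0.4489 = 0.5511
φ_{22} = -0.2789 / 0.5511 = -0.506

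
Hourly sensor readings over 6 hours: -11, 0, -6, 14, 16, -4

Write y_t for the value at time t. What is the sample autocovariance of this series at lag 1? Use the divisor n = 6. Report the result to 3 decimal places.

6.292

Mean ȳ = (-11 + 0 − 6 + 14 + 16 − 4)/6 = 1.5000
Σ_{t=1}^{5}(y_t−ȳ)(y_{t+1}−ȳ) = 37.7500
γ_1 = 37.7500 / 6 = 6.292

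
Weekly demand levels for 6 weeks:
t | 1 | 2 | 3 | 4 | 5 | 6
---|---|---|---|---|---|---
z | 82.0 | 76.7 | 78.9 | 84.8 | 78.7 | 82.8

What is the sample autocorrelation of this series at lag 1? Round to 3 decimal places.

Mean z̄ = (82.0 + 76.7 + 78.9 + 84.8 + 78.7 + 82.8)/6 = 80.6500
Deviations from mean: 1.3500, -3.9500, -1.7500, 4.1500, -1.9500, 2.1500
Σ(z_t−z̄)(z_{t+1}−z̄) = (-5.3325) + (6.9125) + (-7.2625) + (-8.0925) + (-4.1925) = -17.9675
Denominator Σ(z_t−z̄)² = 46.1350
r_1 = -17.9675 / 46.1350 = -0.389

-0.389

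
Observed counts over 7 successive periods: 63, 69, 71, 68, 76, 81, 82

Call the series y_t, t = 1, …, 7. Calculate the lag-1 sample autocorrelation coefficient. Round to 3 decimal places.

Mean ȳ = (63 + 69 + 71 + 68 + 76 + 81 + 82)/7 = 72.8571
Deviations from mean: -9.8571, -3.8571, -1.8571, -4.8571, 3.1429, 8.1429, 9.1429
Σ(y_t−ȳ)(y_{t+1}−ȳ) = (38.0204) + (7.1633) + (9.0204) + (-15.2653) + (25.5918) + (74.4490) = 138.9796
Denominator Σ(y_t−ȳ)² = 298.8571
r_1 = 138.9796 / 298.8571 = 0.465

0.465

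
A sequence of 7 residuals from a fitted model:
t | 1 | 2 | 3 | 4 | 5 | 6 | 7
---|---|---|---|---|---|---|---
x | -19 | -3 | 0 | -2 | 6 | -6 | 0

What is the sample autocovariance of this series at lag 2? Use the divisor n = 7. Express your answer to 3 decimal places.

Mean x̄ = (-19 − 3 + 0 − 2 + 6 − 6 + 0)/7 = -3.4286
Deviations: -15.5714, 0.4286, 3.4286, 1.4286, 9.4286, -2.5714, 3.4286
Σ_{t=1}^{5}(x_t−x̄)(x_{t+2}−x̄) = 8.2041
γ_2 = 8.2041 / 7 = 1.172

1.172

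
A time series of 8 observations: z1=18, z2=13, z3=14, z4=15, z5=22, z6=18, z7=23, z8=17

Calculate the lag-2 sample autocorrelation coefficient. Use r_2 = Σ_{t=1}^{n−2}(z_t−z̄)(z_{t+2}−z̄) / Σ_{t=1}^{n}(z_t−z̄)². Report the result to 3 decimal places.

Mean z̄ = (18 + 13 + 14 + 15 + 22 + 18 + 23 + 17)/8 = 17.5000
Deviations from mean: 0.5000, -4.5000, -3.5000, -2.5000, 4.5000, 0.5000, 5.5000, -0.5000
Numerator Σ_{t=1}^{6}(z_t−z̄)(z_{t+2}−z̄) = 17.0000
Denominator Σ(z_t−z̄)² = 90.0000
r_2 = 17.0000 / 90.0000 = 0.189

0.189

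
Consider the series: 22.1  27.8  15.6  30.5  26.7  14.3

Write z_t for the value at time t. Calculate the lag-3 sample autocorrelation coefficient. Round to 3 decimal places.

Mean z̄ = (22.1 + 27.8 + 15.6 + 30.5 + 26.7 + 14.3)/6 = 22.8333
Numerator Σ_{t=1}^{3}(z_t−z̄)(z_{t+3}−z̄) = 75.3067
Denominator Σ(z_t−z̄)² = 224.0733
r_3 = 75.3067 / 224.0733 = 0.336

0.336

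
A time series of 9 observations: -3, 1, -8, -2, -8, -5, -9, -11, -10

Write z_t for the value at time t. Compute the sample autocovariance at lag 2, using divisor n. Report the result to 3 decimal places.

Mean z̄ = (-3 + 1 − 8 − 2 − 8 − 5 − 9 − 11 − 10)/9 = -6.1111
Σ_{t=1}^{7}(z_t−z̄)(z_{t+2}−z̄) = 42.7531
γ_2 = 42.7531 / 9 = 4.750

4.750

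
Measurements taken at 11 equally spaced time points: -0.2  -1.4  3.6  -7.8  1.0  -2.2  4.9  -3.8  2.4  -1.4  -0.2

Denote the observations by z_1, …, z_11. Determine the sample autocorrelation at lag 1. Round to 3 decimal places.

-0.692

Mean z̄ = (-0.2 − 1.4 + 3.6 − 7.8 + 1.0 − 2.2 + 4.9 − 3.8 + 2.4 − 1.4 − 0.2)/11 = -0.4636
Numerator Σ_{t=1}^{10}(z_t−z̄)(z_{t+1}−z̄) = -86.8340
Denominator Σ(z_t−z̄)² = 125.4855
r_1 = -86.8340 / 125.4855 = -0.692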